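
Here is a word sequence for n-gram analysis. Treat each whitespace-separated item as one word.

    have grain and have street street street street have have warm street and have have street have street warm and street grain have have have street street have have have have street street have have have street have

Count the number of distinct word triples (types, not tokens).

38 tokens → 36 trigram windows in total.
Repeated trigrams (each contributes count−1 duplicates):
  have have have: 4
  have have street: 4
  have street street: 3
  street have have: 3
  street street have: 3
  have street have: 2
  street street street: 2
14 duplicate windows → 36 − 14 = 22 distinct.

22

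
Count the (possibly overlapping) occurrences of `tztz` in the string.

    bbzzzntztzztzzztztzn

2

Sliding a length-4 window over the 20 characters (17 positions):
  position 7–10: tztz
  position 16–19: tztz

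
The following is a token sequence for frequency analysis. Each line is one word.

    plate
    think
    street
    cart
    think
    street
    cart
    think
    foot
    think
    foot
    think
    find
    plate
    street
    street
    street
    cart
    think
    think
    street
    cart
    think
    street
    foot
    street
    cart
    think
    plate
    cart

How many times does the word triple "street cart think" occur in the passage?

Scanning the 28 overlapping trigram windows for "street cart think":
  position 3–5: street cart think
  position 6–8: street cart think
  position 17–19: street cart think
  position 21–23: street cart think
  position 26–28: street cart think

5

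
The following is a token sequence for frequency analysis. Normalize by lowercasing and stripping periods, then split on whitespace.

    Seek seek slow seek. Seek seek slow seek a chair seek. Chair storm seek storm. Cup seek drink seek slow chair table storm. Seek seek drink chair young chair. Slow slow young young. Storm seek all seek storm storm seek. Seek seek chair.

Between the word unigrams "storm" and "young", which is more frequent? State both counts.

"storm": 6 occurrences
"young": 3 occurrences

"storm" (6 vs 3)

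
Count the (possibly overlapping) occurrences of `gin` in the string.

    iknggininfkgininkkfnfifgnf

2

Sliding a length-3 window over the 26 characters (24 positions):
  position 5–7: gin
  position 12–14: gin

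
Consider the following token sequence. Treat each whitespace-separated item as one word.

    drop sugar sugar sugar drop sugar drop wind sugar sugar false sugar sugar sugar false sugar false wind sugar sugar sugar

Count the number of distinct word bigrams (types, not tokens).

8

21 tokens → 20 bigram windows in total.
Repeated bigrams (each contributes count−1 duplicates):
  sugar sugar: 7
  sugar false: 3
  drop sugar: 2
  false sugar: 2
  sugar drop: 2
  wind sugar: 2
12 duplicate windows → 20 − 12 = 8 distinct.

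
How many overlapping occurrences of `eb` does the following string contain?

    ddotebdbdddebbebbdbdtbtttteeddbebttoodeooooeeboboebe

Sliding a length-2 window over the 52 characters (51 positions):
  position 5–6: eb
  position 12–13: eb
  position 15–16: eb
  position 32–33: eb
  position 45–46: eb
  position 50–51: eb

6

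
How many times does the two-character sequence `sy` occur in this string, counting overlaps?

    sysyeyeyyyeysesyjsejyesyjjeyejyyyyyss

Sliding a length-2 window over the 37 characters (36 positions):
  position 1–2: sy
  position 3–4: sy
  position 15–16: sy
  position 23–24: sy

4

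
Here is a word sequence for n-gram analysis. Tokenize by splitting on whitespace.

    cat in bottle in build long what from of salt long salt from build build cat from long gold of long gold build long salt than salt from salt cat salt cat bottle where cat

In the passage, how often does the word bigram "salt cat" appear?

Scanning the 34 overlapping bigram windows for "salt cat":
  position 29–30: salt cat
  position 31–32: salt cat

2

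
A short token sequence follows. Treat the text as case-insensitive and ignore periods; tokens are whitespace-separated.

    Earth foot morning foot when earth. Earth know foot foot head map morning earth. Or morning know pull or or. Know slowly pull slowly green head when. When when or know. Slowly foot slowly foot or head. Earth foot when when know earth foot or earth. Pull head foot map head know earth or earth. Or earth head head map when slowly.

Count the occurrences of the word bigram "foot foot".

1

Scanning the 61 overlapping bigram windows for "foot foot":
  position 9–10: foot foot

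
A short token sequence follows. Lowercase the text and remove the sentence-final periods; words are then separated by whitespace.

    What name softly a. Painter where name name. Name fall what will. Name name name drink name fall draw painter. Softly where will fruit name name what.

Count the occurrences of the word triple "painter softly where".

Scanning the 25 overlapping trigram windows for "painter softly where":
  position 20–22: painter softly where

1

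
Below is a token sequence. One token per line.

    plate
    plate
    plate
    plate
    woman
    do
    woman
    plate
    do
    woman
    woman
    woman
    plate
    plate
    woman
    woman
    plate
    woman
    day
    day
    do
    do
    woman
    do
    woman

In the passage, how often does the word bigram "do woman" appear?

Scanning the 24 overlapping bigram windows for "do woman":
  position 6–7: do woman
  position 9–10: do woman
  position 22–23: do woman
  position 24–25: do woman

4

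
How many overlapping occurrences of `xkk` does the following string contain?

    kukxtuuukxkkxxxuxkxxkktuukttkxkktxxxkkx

4

Sliding a length-3 window over the 39 characters (37 positions):
  position 10–12: xkk
  position 20–22: xkk
  position 30–32: xkk
  position 36–38: xkk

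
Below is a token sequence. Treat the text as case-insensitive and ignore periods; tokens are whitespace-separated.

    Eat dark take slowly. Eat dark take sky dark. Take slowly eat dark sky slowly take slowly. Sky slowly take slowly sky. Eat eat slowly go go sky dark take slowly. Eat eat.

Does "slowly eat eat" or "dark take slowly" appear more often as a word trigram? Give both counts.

"slowly eat eat": 1 occurrence
"dark take slowly": 3 occurrences

"dark take slowly" (3 vs 1)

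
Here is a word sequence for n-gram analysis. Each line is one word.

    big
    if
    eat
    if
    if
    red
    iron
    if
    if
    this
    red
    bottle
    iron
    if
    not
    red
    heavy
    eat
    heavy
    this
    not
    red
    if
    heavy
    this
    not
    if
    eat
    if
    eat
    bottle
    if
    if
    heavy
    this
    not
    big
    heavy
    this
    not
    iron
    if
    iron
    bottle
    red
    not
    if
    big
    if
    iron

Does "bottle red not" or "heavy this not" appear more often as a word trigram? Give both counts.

"heavy this not" (4 vs 1)

"bottle red not": 1 occurrence
"heavy this not": 4 occurrences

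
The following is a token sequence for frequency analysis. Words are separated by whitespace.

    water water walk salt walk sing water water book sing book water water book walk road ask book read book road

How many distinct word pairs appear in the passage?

17

21 tokens → 20 bigram windows in total.
Repeated bigrams (each contributes count−1 duplicates):
  water water: 3
  water book: 2
3 duplicate windows → 20 − 3 = 17 distinct.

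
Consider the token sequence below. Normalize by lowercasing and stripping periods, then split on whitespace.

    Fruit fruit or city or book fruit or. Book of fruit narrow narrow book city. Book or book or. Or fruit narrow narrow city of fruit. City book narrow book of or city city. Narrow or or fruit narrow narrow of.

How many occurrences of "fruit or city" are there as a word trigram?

Scanning the 39 overlapping trigram windows for "fruit or city":
  position 2–4: fruit or city

1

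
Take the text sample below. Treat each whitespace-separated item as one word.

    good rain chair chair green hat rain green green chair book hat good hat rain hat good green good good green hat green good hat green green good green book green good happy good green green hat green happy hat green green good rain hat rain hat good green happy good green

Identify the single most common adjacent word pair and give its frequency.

"good green", 6 times

Bigram frequencies (highest first):
  good green: 6
  green good: 5
  green green: 4
  hat green: 4
  green hat: 3
  hat rain: 3
  … (18 more, each ≤ 3)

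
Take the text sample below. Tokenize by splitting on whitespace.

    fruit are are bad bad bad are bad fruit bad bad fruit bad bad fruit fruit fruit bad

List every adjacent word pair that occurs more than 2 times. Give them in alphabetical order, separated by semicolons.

bad bad; bad fruit; fruit bad

Bigram counts meeting the condition (more than 2 times):
  bad bad: 4
  bad fruit: 3
  fruit bad: 3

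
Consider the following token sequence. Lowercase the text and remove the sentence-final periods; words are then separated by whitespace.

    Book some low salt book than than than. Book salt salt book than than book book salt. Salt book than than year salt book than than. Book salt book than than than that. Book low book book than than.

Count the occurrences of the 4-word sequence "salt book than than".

5

Scanning the 36 overlapping 4-gram windows for "salt book than than":
  position 4–7: salt book than than
  position 11–14: salt book than than
  position 18–21: salt book than than
  position 23–26: salt book than than
  position 28–31: salt book than than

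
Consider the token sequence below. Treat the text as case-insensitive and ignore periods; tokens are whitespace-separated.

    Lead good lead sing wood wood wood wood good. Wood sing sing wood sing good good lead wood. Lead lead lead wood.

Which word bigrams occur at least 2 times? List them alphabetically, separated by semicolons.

Bigram counts meeting the condition (at least 2 times):
  good lead: 2
  lead lead: 2
  lead wood: 2
  sing wood: 2
  wood sing: 2
  wood wood: 3

good lead; lead lead; lead wood; sing wood; wood sing; wood wood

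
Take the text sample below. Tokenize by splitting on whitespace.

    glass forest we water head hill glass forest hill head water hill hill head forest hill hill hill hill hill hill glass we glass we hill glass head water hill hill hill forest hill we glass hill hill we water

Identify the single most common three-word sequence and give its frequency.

Trigram frequencies (highest first):
  hill hill hill: 5
  head water hill: 2
  water hill hill: 2
  glass forest we: 1
  forest we water: 1
  we water head: 1
  … (26 more, each ≤ 1)

"hill hill hill", 5 times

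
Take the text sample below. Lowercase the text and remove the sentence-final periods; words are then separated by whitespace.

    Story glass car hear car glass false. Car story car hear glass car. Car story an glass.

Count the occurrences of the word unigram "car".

6

Scanning the 17 tokens for "car":
  position 3: car
  position 5: car
  position 8: car
  position 10: car
  position 13: car
  position 14: car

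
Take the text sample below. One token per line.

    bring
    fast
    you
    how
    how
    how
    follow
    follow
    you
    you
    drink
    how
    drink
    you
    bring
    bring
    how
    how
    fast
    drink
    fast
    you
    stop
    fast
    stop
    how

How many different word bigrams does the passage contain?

22

26 tokens → 25 bigram windows in total.
Repeated bigrams (each contributes count−1 duplicates):
  how how: 3
  fast you: 2
3 duplicate windows → 25 − 3 = 22 distinct.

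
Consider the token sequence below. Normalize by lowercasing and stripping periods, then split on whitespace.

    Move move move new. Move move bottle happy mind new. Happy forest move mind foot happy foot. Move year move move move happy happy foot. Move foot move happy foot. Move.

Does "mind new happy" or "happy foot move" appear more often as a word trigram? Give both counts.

"happy foot move" (3 vs 1)

"mind new happy": 1 occurrence
"happy foot move": 3 occurrences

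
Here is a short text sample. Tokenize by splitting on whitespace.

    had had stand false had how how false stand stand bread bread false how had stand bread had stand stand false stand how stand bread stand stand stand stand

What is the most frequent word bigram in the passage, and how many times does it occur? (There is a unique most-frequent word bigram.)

Bigram frequencies (highest first):
  stand stand: 5
  had stand: 3
  stand bread: 3
  stand false: 2
  false stand: 2
  had had: 1
  … (12 more, each ≤ 1)

"stand stand", 5 times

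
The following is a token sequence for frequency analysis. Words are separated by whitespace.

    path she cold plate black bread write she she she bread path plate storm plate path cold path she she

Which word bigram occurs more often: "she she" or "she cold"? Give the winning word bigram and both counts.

"she she" (3 vs 1)

"she she": 3 occurrences
"she cold": 1 occurrence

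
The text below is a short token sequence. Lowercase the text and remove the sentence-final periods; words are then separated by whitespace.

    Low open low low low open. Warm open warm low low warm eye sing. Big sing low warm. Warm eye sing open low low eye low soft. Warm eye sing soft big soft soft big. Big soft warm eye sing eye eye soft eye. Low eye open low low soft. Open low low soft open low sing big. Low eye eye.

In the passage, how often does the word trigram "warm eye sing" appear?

4

Scanning the 59 overlapping trigram windows for "warm eye sing":
  position 12–14: warm eye sing
  position 19–21: warm eye sing
  position 28–30: warm eye sing
  position 38–40: warm eye sing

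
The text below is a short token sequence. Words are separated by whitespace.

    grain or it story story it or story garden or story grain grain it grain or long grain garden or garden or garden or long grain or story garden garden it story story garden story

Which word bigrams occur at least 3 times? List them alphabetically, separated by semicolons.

garden or; grain or; or story; story garden

Bigram counts meeting the condition (at least 3 times):
  garden or: 4
  grain or: 3
  or story: 3
  story garden: 3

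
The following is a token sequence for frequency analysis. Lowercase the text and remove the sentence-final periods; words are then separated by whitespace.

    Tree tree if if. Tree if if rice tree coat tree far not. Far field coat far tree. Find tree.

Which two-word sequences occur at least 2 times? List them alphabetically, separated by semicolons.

if if; tree if

Bigram counts meeting the condition (at least 2 times):
  if if: 2
  tree if: 2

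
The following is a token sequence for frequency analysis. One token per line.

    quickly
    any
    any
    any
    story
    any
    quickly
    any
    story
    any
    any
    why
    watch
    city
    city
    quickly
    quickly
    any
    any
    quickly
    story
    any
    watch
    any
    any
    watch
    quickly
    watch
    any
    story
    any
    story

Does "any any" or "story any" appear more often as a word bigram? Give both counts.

"any any" (5 vs 4)

"any any": 5 occurrences
"story any": 4 occurrences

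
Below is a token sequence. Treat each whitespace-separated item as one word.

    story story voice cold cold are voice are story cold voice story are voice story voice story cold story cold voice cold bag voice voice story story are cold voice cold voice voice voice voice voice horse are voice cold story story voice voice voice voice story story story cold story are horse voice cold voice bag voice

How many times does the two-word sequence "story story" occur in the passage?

Scanning the 57 overlapping bigram windows for "story story":
  position 1–2: story story
  position 26–27: story story
  position 41–42: story story
  position 47–48: story story
  position 48–49: story story

5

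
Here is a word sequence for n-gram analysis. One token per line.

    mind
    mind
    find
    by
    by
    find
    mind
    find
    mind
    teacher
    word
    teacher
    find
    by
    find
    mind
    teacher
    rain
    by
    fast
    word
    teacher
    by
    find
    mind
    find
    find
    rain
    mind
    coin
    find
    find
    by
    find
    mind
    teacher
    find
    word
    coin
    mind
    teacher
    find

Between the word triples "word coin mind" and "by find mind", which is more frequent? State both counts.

"by find mind" (4 vs 1)

"word coin mind": 1 occurrence
"by find mind": 4 occurrences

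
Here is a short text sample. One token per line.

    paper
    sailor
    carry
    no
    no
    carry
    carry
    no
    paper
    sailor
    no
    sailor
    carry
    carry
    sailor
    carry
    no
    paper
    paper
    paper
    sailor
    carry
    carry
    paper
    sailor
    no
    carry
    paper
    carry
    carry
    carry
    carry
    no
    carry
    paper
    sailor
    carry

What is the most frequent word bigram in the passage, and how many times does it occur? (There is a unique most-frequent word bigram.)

"carry carry", 6 times

Bigram frequencies (highest first):
  carry carry: 6
  paper sailor: 5
  sailor carry: 5
  carry no: 4
  no carry: 3
  carry paper: 3
  … (7 more, each ≤ 2)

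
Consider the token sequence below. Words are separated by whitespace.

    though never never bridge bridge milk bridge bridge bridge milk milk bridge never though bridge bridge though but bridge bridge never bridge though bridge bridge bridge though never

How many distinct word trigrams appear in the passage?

28 tokens → 26 trigram windows in total.
Repeated trigrams (each contributes count−1 duplicates):
  bridge bridge bridge: 2
  bridge bridge milk: 2
  bridge bridge though: 2
  though bridge bridge: 2
4 duplicate windows → 26 − 4 = 22 distinct.

22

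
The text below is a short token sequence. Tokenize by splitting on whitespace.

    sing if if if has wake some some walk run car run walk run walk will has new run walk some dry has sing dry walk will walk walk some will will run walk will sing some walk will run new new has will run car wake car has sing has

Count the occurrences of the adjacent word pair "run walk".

Scanning the 50 overlapping bigram windows for "run walk":
  position 12–13: run walk
  position 14–15: run walk
  position 19–20: run walk
  position 33–34: run walk

4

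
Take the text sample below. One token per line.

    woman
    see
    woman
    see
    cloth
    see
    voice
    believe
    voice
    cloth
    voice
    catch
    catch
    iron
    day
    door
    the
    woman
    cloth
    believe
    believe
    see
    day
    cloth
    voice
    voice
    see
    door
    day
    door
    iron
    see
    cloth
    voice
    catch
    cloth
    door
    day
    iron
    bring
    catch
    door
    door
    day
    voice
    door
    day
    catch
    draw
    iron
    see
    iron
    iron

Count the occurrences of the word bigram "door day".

Scanning the 52 overlapping bigram windows for "door day":
  position 28–29: door day
  position 37–38: door day
  position 43–44: door day
  position 46–47: door day

4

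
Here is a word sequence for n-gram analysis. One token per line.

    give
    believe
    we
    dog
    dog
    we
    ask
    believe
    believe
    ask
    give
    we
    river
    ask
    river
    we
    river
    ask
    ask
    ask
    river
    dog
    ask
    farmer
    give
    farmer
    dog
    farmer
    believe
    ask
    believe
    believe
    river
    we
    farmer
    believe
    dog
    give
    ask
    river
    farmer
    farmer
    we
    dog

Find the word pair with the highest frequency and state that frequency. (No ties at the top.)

"ask river", 3 times

Bigram frequencies (highest first):
  ask river: 3
  we dog: 2
  ask believe: 2
  believe believe: 2
  believe ask: 2
  we river: 2
  … (26 more, each ≤ 2)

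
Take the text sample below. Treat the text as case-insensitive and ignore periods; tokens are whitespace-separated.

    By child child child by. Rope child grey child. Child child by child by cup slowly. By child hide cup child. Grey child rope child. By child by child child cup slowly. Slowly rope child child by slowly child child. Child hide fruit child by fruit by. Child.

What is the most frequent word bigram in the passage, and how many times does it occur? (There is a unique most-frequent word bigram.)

"child child", 8 times

Bigram frequencies (highest first):
  child child: 8
  child by: 7
  by child: 6
  rope child: 3
  child grey: 2
  grey child: 2
  … (17 more, each ≤ 2)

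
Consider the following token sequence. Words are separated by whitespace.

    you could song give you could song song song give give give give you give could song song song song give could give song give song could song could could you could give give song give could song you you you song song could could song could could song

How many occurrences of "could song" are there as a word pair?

Scanning the 48 overlapping bigram windows for "could song":
  position 2–3: could song
  position 6–7: could song
  position 16–17: could song
  position 27–28: could song
  position 37–38: could song
  position 45–46: could song
  position 48–49: could song

7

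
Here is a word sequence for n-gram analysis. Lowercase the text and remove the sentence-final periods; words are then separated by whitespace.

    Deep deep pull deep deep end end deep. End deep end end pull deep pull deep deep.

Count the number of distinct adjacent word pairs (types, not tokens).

17 tokens → 16 bigram windows in total.
Repeated bigrams (each contributes count−1 duplicates):
  deep deep: 3
  deep end: 3
  pull deep: 3
  deep pull: 2
  end deep: 2
  end end: 2
9 duplicate windows → 16 − 9 = 7 distinct.

7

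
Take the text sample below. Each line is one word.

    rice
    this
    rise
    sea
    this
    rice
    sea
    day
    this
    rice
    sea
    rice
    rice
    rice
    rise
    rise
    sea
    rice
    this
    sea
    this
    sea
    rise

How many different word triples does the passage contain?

20

23 tokens → 21 trigram windows in total.
Repeated trigrams (each contributes count−1 duplicates):
  this rice sea: 2
1 duplicate windows → 21 − 1 = 20 distinct.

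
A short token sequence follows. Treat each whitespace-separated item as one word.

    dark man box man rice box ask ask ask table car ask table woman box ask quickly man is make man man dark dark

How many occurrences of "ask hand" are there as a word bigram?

Scanning the 23 overlapping bigram windows for "ask hand":
  (none found)

0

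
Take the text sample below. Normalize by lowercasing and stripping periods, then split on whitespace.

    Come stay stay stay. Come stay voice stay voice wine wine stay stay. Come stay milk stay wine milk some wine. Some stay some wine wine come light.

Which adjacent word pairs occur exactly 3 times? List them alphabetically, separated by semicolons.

come stay; stay stay

Bigram counts meeting the condition (exactly 3 times):
  come stay: 3
  stay stay: 3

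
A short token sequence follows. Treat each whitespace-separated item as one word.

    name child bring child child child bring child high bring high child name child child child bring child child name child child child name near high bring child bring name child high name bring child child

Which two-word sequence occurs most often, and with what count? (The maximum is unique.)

Bigram frequencies (highest first):
  child child: 8
  bring child: 5
  name child: 4
  child bring: 4
  child name: 3
  child high: 2
  … (8 more, each ≤ 2)

"child child", 8 times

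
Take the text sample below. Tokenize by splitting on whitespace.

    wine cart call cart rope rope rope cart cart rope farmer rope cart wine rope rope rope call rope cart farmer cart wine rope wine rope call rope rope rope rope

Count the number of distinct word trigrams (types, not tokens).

31 tokens → 29 trigram windows in total.
Repeated trigrams (each contributes count−1 duplicates):
  rope rope rope: 4
  cart wine rope: 2
  rope call rope: 2
5 duplicate windows → 29 − 5 = 24 distinct.

24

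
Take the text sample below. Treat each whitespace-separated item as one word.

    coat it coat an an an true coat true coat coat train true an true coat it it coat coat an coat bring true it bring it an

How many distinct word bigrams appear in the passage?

28 tokens → 27 bigram windows in total.
Repeated bigrams (each contributes count−1 duplicates):
  true coat: 3
  an an: 2
  an true: 2
  coat an: 2
  coat coat: 2
  coat it: 2
  it coat: 2
8 duplicate windows → 27 − 8 = 19 distinct.

19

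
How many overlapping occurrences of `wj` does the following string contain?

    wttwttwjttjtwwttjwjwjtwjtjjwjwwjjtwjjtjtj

7

Sliding a length-2 window over the 41 characters (40 positions):
  position 7–8: wj
  position 18–19: wj
  position 20–21: wj
  position 23–24: wj
  position 28–29: wj
  position 31–32: wj
  position 35–36: wj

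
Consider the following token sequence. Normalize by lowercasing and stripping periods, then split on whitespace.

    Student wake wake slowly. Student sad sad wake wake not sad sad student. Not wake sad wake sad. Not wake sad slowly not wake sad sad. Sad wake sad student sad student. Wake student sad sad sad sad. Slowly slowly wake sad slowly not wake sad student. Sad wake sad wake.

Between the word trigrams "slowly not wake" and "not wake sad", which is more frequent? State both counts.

"slowly not wake": 2 occurrences
"not wake sad": 4 occurrences

"not wake sad" (4 vs 2)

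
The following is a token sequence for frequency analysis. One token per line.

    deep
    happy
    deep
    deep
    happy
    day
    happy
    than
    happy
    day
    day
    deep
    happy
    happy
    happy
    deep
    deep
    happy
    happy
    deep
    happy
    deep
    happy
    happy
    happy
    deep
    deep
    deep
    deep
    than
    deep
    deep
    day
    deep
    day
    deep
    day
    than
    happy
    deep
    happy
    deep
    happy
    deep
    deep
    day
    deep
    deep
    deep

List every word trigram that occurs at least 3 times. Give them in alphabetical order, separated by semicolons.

Trigram counts meeting the condition (at least 3 times):
  deep day deep: 3
  deep deep deep: 3
  deep happy deep: 4
  deep happy happy: 3
  happy deep deep: 4
  happy deep happy: 4
  happy happy deep: 3

deep day deep; deep deep deep; deep happy deep; deep happy happy; happy deep deep; happy deep happy; happy happy deep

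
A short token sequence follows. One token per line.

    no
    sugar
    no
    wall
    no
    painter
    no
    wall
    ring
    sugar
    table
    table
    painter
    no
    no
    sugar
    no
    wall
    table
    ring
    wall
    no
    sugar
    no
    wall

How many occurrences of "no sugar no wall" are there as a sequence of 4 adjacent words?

Scanning the 22 overlapping 4-gram windows for "no sugar no wall":
  position 1–4: no sugar no wall
  position 15–18: no sugar no wall
  position 22–25: no sugar no wall

3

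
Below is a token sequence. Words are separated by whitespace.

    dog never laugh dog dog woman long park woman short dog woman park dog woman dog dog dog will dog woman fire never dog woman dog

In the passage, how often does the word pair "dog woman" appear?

Scanning the 25 overlapping bigram windows for "dog woman":
  position 5–6: dog woman
  position 11–12: dog woman
  position 14–15: dog woman
  position 20–21: dog woman
  position 24–25: dog woman

5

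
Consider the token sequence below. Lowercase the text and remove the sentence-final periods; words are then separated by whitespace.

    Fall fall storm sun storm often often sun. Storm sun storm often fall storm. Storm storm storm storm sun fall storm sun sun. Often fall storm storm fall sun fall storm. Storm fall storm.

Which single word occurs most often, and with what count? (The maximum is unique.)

Unigram frequencies (highest first):
  storm: 15
  fall: 8
  sun: 7
  often: 4

"storm", 15 times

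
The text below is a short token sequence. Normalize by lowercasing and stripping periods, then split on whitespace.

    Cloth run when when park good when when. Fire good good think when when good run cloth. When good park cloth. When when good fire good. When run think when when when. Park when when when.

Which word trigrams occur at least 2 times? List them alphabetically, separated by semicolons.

think when when; when when good; when when park; when when when

Trigram counts meeting the condition (at least 2 times):
  think when when: 2
  when when good: 2
  when when park: 2
  when when when: 2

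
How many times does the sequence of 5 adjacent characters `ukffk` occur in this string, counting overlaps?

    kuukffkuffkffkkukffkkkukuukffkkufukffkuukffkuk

5

Sliding a length-5 window over the 46 characters (42 positions):
  position 3–7: ukffk
  position 16–20: ukffk
  position 26–30: ukffk
  position 34–38: ukffk
  position 40–44: ukffk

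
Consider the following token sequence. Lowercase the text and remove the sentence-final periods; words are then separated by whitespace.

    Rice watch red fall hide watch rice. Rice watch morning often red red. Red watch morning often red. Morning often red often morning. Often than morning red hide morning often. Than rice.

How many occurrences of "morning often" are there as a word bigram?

5

Scanning the 31 overlapping bigram windows for "morning often":
  position 10–11: morning often
  position 16–17: morning often
  position 19–20: morning often
  position 23–24: morning often
  position 29–30: morning often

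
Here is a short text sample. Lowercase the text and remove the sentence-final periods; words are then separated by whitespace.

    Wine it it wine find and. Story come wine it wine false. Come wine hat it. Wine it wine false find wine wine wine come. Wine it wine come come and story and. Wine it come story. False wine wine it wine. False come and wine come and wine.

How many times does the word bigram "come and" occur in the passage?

3

Scanning the 48 overlapping bigram windows for "come and":
  position 30–31: come and
  position 44–45: come and
  position 47–48: come and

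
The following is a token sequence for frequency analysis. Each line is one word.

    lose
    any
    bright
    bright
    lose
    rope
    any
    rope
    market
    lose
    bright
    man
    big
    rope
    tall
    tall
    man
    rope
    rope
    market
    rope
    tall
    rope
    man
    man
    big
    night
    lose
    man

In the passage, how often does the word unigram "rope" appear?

Scanning the 29 tokens for "rope":
  position 6: rope
  position 8: rope
  position 14: rope
  position 18: rope
  position 19: rope
  position 21: rope
  position 23: rope

7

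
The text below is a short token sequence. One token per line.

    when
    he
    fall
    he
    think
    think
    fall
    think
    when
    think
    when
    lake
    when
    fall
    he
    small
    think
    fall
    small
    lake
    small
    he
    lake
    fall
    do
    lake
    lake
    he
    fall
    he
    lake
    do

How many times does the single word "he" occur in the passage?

Scanning the 32 tokens for "he":
  position 2: he
  position 4: he
  position 15: he
  position 22: he
  position 28: he
  position 30: he

6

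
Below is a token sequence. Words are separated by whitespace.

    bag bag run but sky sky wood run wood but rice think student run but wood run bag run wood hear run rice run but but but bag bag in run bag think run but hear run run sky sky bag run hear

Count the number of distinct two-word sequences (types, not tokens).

30

43 tokens → 42 bigram windows in total.
Repeated bigrams (each contributes count−1 duplicates):
  run but: 4
  bag run: 3
  bag bag: 2
  but but: 2
  hear run: 2
  run bag: 2
  run wood: 2
  sky sky: 2
  … (1 more repeated)
12 duplicate windows → 42 − 12 = 30 distinct.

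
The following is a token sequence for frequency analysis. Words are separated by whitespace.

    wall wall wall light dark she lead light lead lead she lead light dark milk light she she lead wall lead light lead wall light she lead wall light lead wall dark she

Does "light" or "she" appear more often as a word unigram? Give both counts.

"light": 7 occurrences
"she": 6 occurrences

"light" (7 vs 6)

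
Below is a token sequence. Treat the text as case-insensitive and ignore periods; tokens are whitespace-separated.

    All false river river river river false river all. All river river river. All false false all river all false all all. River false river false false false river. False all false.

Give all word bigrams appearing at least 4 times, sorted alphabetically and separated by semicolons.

Bigram counts meeting the condition (at least 4 times):
  all false: 4
  false river: 4
  river false: 4
  river river: 5

all false; false river; river false; river river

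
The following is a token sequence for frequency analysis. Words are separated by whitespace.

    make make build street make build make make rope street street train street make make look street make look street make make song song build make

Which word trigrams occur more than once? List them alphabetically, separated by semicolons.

look street make; make look street; street make make

Trigram counts meeting the condition (more than once):
  look street make: 2
  make look street: 2
  street make make: 2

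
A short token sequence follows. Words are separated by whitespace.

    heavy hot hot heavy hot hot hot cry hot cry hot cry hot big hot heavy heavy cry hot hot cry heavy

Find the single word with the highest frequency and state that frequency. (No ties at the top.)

"hot", 11 times

Unigram frequencies (highest first):
  hot: 11
  heavy: 5
  cry: 5
  big: 1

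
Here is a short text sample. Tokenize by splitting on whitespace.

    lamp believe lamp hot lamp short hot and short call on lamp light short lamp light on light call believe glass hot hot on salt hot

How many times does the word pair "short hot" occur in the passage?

Scanning the 25 overlapping bigram windows for "short hot":
  position 6–7: short hot

1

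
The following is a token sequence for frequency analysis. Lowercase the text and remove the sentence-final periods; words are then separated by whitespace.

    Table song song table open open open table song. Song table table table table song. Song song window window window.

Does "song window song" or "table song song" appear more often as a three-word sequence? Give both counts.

"song window song": 0 occurrences
"table song song": 3 occurrences

"table song song" (3 vs 0)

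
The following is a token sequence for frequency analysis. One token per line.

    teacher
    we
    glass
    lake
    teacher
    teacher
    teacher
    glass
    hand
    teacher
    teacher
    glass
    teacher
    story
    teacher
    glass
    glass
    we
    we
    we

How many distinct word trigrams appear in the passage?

17

20 tokens → 18 trigram windows in total.
Repeated trigrams (each contributes count−1 duplicates):
  teacher teacher glass: 2
1 duplicate windows → 18 − 1 = 17 distinct.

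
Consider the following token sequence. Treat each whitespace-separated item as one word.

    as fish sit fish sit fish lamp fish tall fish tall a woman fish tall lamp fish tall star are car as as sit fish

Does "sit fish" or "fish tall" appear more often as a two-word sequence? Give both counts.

"fish tall" (4 vs 3)

"sit fish": 3 occurrences
"fish tall": 4 occurrences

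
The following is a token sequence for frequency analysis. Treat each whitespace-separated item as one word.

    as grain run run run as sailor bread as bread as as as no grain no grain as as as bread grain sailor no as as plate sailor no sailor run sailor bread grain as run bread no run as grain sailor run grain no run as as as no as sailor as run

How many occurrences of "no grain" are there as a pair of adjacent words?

Scanning the 53 overlapping bigram windows for "no grain":
  position 14–15: no grain
  position 16–17: no grain

2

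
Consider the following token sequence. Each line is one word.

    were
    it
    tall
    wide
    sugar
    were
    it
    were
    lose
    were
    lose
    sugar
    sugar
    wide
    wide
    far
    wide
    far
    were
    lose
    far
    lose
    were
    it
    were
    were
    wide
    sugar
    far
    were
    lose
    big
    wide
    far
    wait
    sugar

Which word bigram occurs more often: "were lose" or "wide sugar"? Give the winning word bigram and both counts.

"were lose": 4 occurrences
"wide sugar": 2 occurrences

"were lose" (4 vs 2)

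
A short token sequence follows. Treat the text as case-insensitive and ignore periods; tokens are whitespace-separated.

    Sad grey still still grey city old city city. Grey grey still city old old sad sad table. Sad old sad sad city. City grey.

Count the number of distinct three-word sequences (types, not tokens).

25 tokens → 23 trigram windows in total.
Repeated trigrams (each contributes count−1 duplicates):
  city city grey: 2
  old sad sad: 2
2 duplicate windows → 23 − 2 = 21 distinct.

21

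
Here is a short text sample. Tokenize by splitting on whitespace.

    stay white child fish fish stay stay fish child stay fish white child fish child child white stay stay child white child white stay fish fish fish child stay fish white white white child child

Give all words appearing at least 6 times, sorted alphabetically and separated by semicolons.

child; fish; stay; white

Unigram counts meeting the condition (at least 6 times):
  child: 10
  fish: 9
  stay: 8
  white: 8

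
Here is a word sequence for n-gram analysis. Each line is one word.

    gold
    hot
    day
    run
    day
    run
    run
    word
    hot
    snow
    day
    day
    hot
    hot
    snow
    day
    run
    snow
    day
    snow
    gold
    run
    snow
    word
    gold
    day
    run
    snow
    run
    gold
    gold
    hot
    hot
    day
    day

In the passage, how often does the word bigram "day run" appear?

Scanning the 34 overlapping bigram windows for "day run":
  position 3–4: day run
  position 5–6: day run
  position 16–17: day run
  position 26–27: day run

4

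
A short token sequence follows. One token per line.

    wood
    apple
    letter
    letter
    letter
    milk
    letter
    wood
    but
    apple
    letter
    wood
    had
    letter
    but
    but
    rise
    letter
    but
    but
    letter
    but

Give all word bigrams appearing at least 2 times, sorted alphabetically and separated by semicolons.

Bigram counts meeting the condition (at least 2 times):
  apple letter: 2
  but but: 2
  letter but: 3
  letter letter: 2
  letter wood: 2

apple letter; but but; letter but; letter letter; letter wood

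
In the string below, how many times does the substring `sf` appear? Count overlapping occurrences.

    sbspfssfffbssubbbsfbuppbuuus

Sliding a length-2 window over the 28 characters (27 positions):
  position 7–8: sf
  position 18–19: sf

2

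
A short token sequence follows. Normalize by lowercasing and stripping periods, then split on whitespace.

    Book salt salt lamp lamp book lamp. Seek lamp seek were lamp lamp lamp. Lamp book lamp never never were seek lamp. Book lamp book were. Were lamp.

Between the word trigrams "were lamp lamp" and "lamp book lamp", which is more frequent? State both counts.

"lamp book lamp" (3 vs 1)

"were lamp lamp": 1 occurrence
"lamp book lamp": 3 occurrences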